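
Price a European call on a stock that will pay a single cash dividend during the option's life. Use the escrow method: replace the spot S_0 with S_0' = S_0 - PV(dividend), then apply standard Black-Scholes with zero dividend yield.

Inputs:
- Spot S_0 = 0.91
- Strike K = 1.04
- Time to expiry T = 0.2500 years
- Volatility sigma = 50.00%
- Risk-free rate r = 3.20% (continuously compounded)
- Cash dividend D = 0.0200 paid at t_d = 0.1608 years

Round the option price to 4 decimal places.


Answer: Price = 0.0409

Derivation:
PV(D) = D * exp(-r * t_d) = 0.0200 * 0.99486762 = 0.01989735
S_0' = S_0 - PV(D) = 0.9100 - 0.01989735 = 0.89010265
d1 = (ln(S_0'/K) + (r + sigma^2/2)*T) / (sigma*sqrt(T)) = -0.46555681
d2 = d1 - sigma*sqrt(T) = -0.71555681
exp(-rT) = 0.99203191
N(d1) = 0.32076638; N(d2) = 0.23713253
C = S_0' * N(d1) - K * exp(-rT) * N(d2) = 0.89010265 * 0.32076638 - 1.0400 * 0.99203191 * 0.23713253 = 0.0409


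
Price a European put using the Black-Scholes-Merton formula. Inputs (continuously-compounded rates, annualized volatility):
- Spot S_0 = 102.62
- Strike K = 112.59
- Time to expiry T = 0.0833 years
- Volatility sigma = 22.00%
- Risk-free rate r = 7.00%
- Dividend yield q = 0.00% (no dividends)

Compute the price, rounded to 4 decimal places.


Answer: Price = 9.5827

Derivation:
d1 = (ln(S/K) + (r - q + 0.5*sigma^2) * T) / (sigma * sqrt(T)) = -1.33667362
d2 = d1 - sigma * sqrt(T) = -1.40016944
exp(-rT) = 0.99418597; exp(-qT) = 1.00000000
P = K * exp(-rT) * N(-d2) - S_0 * exp(-qT) * N(-d1)
N(-d1) = 0.90933540; N(-d2) = 0.91926871
P = 112.5900 * 0.99418597 * 0.91926871 - 102.6200 * 1.00000000 * 0.90933540 = 9.5827


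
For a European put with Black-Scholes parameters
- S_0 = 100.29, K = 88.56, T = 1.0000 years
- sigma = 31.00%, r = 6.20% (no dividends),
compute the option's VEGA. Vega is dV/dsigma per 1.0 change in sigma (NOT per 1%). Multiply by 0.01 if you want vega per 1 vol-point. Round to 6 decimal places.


d1 = 0.7562441958; d2 = 0.4462441958
phi(d1) = 0.2997246153; exp(-qT) = 1.0000000000; exp(-rT) = 0.9398828868
Vega = S * exp(-qT) * phi(d1) * sqrt(T) = 100.2900 * 1.0000000000 * 0.2997246153 * 1.0000000000 = 30.059382

Answer: Vega = 30.059382


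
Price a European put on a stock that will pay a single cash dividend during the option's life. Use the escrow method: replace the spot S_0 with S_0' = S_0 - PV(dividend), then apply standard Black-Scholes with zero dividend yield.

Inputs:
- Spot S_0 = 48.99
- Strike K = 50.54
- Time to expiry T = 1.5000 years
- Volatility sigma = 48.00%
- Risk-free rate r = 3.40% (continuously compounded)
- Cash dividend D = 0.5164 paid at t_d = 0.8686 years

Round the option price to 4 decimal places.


Answer: Price = 10.9277

Derivation:
PV(D) = D * exp(-r * t_d) = 0.5164 * 0.97089942 = 0.50137246
S_0' = S_0 - PV(D) = 48.9900 - 0.50137246 = 48.48862754
d1 = (ln(S_0'/K) + (r + sigma^2/2)*T) / (sigma*sqrt(T)) = 0.31020778
d2 = d1 - sigma*sqrt(T) = -0.27766976
exp(-rT) = 0.95027867
N(-d1) = 0.37820148; N(-d2) = 0.60936706
P = K * exp(-rT) * N(-d2) - S_0' * N(-d1) = 50.5400 * 0.95027867 * 0.60936706 - 48.48862754 * 0.37820148 = 10.9277


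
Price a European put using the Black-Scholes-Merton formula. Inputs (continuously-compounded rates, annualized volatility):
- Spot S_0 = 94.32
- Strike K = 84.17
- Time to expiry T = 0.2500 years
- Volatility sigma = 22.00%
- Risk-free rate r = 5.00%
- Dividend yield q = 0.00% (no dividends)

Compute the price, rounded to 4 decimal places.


d1 = (ln(S/K) + (r - q + 0.5*sigma^2) * T) / (sigma * sqrt(T)) = 1.20367903
d2 = d1 - sigma * sqrt(T) = 1.09367903
exp(-rT) = 0.98757780; exp(-qT) = 1.00000000
P = K * exp(-rT) * N(-d2) - S_0 * exp(-qT) * N(-d1)
N(-d1) = 0.11435683; N(-d2) = 0.13704789
P = 84.1700 * 0.98757780 * 0.13704789 - 94.3200 * 1.00000000 * 0.11435683 = 0.6059

Answer: Price = 0.6059


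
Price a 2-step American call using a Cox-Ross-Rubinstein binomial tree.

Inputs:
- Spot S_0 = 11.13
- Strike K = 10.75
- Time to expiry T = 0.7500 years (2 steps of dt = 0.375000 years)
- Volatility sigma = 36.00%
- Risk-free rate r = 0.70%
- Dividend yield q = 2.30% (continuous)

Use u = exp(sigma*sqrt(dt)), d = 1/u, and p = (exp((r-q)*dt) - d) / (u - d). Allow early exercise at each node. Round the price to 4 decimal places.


dt = T/N = 0.375000
u = exp(sigma*sqrt(dt)) = 1.246643; d = 1/u = 0.802154
p = (exp((r-q)*dt) - d) / (u - d) = 0.431650
Discount per step: exp(-r*dt) = 0.997378
Stock lattice S(k, i) with i counting down-moves:
  k=0: S(0,0) = 11.1300
  k=1: S(1,0) = 13.8751; S(1,1) = 8.9280
  k=2: S(2,0) = 17.2973; S(2,1) = 11.1300; S(2,2) = 7.1616
Terminal payoffs V(N, i) = max(S_T - K, 0):
  V(2,0) = 6.547333; V(2,1) = 0.380000; V(2,2) = 0.000000
Backward induction: V(k, i) = exp(-r*dt) * [p * V(k+1, i) + (1-p) * V(k+1, i+1)]; then take max(V_cont, immediate exercise) for American.
  V(1,0) = exp(-r*dt) * [p*6.547333 + (1-p)*0.380000] = 3.034156; exercise = 3.125133; V(1,0) = max -> 3.125133
  V(1,1) = exp(-r*dt) * [p*0.380000 + (1-p)*0.000000] = 0.163597; exercise = 0.000000; V(1,1) = max -> 0.163597
  V(0,0) = exp(-r*dt) * [p*3.125133 + (1-p)*0.163597] = 1.438165; exercise = 0.380000; V(0,0) = max -> 1.438165

Answer: Price = V(0,0) = 1.4382


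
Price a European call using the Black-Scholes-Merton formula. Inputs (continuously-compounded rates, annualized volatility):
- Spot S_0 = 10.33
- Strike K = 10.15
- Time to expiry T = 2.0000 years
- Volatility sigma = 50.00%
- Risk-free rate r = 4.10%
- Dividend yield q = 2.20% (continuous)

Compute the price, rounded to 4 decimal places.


Answer: Price = 2.9328

Derivation:
d1 = (ln(S/K) + (r - q + 0.5*sigma^2) * T) / (sigma * sqrt(T)) = 0.43215337
d2 = d1 - sigma * sqrt(T) = -0.27495341
exp(-rT) = 0.92127196; exp(-qT) = 0.95695396
C = S_0 * exp(-qT) * N(d1) - K * exp(-rT) * N(d2)
N(d1) = 0.66718503; N(d2) = 0.39167602
C = 10.3300 * 0.95695396 * 0.66718503 - 10.1500 * 0.92127196 * 0.39167602 = 2.9328


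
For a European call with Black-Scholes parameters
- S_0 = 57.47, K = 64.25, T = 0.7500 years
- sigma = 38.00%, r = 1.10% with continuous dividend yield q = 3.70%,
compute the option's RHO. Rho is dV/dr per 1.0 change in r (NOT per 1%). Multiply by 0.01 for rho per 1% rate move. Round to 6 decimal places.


Answer: Rho = 13.708063

Derivation:
d1 = -0.2335796658; d2 = -0.5626693192
phi(d1) = 0.3882063451; exp(-qT) = 0.9726314943; exp(-rT) = 0.9917839379
N(d2) = 0.2868300399
Rho = K*T*exp(-rT)*N(d2) = 64.2500 * 0.7500 * 0.9917839379 * 0.2868300399 = 13.708063


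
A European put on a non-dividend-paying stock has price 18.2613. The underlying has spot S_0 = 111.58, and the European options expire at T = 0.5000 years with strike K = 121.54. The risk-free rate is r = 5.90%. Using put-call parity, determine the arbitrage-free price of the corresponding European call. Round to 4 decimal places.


Put-call parity: C - P = S_0 * exp(-qT) - K * exp(-rT).
S_0 * exp(-qT) = 111.5800 * 1.00000000 = 111.58000000
K * exp(-rT) = 121.5400 * 0.97093088 = 118.00693887
C = P + S*exp(-qT) - K*exp(-rT)
C = 18.2613 + 111.58000000 - 118.00693887 = 11.8344

Answer: Call price = 11.8344


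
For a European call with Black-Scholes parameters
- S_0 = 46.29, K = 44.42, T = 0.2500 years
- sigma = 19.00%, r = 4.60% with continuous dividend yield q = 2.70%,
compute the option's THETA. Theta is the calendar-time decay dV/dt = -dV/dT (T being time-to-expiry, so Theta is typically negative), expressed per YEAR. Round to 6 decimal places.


Answer: Theta = -3.504790

Derivation:
d1 = 0.5315645955; d2 = 0.4365645955
phi(d1) = 0.3463799473; exp(-qT) = 0.9932727301; exp(-rT) = 0.9885658722
Theta = -S*exp(-qT)*phi(d1)*sigma/(2*sqrt(T)) - r*K*exp(-rT)*N(d2) + q*S*exp(-qT)*N(d1)
N(d1) = 0.7024862043; N(d2) = 0.6687864283; sqrt(T) = 0.5000000000
Term 1 = -46.2900 * 0.9932727301 * 0.3463799473 * 0.1900 / (2 * 0.5000000000) = -3.0259520082
Term 2 = -0.0460 * 44.4200 * 0.9885658722 * 0.6687864283 = -1.3509194381
Term 3 = 0.0270 * 46.2900 * 0.9932727301 * 0.7024862043 = 0.8720818682
Theta = -3.0259520082 + (-1.3509194381) + (0.8720818682) = -3.504790


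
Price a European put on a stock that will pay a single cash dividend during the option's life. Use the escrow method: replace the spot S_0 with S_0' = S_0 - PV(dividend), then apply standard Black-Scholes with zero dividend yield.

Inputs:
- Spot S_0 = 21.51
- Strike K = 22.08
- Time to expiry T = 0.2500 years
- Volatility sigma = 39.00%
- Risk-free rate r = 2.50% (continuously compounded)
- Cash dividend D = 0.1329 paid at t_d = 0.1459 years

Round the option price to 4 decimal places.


PV(D) = D * exp(-r * t_d) = 0.1329 * 0.99635914 = 0.13241613
S_0' = S_0 - PV(D) = 21.5100 - 0.13241613 = 21.37758387
d1 = (ln(S_0'/K) + (r + sigma^2/2)*T) / (sigma*sqrt(T)) = -0.03624016
d2 = d1 - sigma*sqrt(T) = -0.23124016
exp(-rT) = 0.99376949
N(-d1) = 0.51445457; N(-d2) = 0.59143588
P = K * exp(-rT) * N(-d2) - S_0' * N(-d1) = 22.0800 * 0.99376949 * 0.59143588 - 21.37758387 * 0.51445457 = 1.9797

Answer: Price = 1.9797


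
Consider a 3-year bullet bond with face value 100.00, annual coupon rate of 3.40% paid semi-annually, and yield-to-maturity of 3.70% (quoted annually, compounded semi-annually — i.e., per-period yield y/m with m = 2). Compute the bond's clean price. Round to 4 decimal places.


Answer: Price = 99.1555

Derivation:
Coupon per period c = face * coupon_rate / m = 1.700000
Periods per year m = 2; per-period yield y/m = 0.018500
Number of cashflows N = 6
Cashflows (t years, CF_t, discount factor 1/(1+y/m)^(m*t), PV):
  t = 0.5000: CF_t = 1.700000, DF = 0.981836, PV = 1.669121
  t = 1.0000: CF_t = 1.700000, DF = 0.964002, PV = 1.638803
  t = 1.5000: CF_t = 1.700000, DF = 0.946492, PV = 1.609036
  t = 2.0000: CF_t = 1.700000, DF = 0.929300, PV = 1.579810
  t = 2.5000: CF_t = 1.700000, DF = 0.912420, PV = 1.551114
  t = 3.0000: CF_t = 101.700000, DF = 0.895847, PV = 91.107631
Price P = sum_t PV_t = 99.155515


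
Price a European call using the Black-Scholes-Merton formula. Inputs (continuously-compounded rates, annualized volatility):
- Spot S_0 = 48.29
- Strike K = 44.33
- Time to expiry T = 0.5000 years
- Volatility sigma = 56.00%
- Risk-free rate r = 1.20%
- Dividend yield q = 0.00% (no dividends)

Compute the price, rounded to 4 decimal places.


Answer: Price = 9.5502

Derivation:
d1 = (ln(S/K) + (r - q + 0.5*sigma^2) * T) / (sigma * sqrt(T)) = 0.42922102
d2 = d1 - sigma * sqrt(T) = 0.03324122
exp(-rT) = 0.99401796; exp(-qT) = 1.00000000
C = S_0 * exp(-qT) * N(d1) - K * exp(-rT) * N(d2)
N(d1) = 0.66611881; N(d2) = 0.51325889
C = 48.2900 * 1.00000000 * 0.66611881 - 44.3300 * 0.99401796 * 0.51325889 = 9.5502


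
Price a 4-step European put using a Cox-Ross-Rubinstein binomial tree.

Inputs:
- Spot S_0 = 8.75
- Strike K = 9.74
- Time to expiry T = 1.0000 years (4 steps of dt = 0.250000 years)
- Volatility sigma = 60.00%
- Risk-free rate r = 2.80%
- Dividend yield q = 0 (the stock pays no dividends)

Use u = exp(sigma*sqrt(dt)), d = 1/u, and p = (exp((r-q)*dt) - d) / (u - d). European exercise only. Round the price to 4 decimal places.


dt = T/N = 0.250000
u = exp(sigma*sqrt(dt)) = 1.349859; d = 1/u = 0.740818
p = (exp((r-q)*dt) - d) / (u - d) = 0.437091
Discount per step: exp(-r*dt) = 0.993024
Stock lattice S(k, i) with i counting down-moves:
  k=0: S(0,0) = 8.7500
  k=1: S(1,0) = 11.8113; S(1,1) = 6.4822
  k=2: S(2,0) = 15.9435; S(2,1) = 8.7500; S(2,2) = 4.8021
  k=3: S(3,0) = 21.5215; S(3,1) = 11.8113; S(3,2) = 6.4822; S(3,3) = 3.5575
  k=4: S(4,0) = 29.0510; S(4,1) = 15.9435; S(4,2) = 8.7500; S(4,3) = 4.8021; S(4,4) = 2.6354
Terminal payoffs V(N, i) = max(K - S_T, 0):
  V(4,0) = 0.000000; V(4,1) = 0.000000; V(4,2) = 0.990000; V(4,3) = 4.937898; V(4,4) = 7.104551
Backward induction: V(k, i) = exp(-r*dt) * [p * V(k+1, i) + (1-p) * V(k+1, i+1)].
  V(3,0) = exp(-r*dt) * [p*0.000000 + (1-p)*0.000000] = 0.000000
  V(3,1) = exp(-r*dt) * [p*0.000000 + (1-p)*0.990000] = 0.553392
  V(3,2) = exp(-r*dt) * [p*0.990000 + (1-p)*4.937898] = 3.189899
  V(3,3) = exp(-r*dt) * [p*4.937898 + (1-p)*7.104551] = 6.114574
  V(2,0) = exp(-r*dt) * [p*0.000000 + (1-p)*0.553392] = 0.309336
  V(2,1) = exp(-r*dt) * [p*0.553392 + (1-p)*3.189899] = 2.023292
  V(2,2) = exp(-r*dt) * [p*3.189899 + (1-p)*6.114574] = 4.802488
  V(1,0) = exp(-r*dt) * [p*0.309336 + (1-p)*2.023292] = 1.265249
  V(1,1) = exp(-r*dt) * [p*2.023292 + (1-p)*4.802488] = 3.562699
  V(0,0) = exp(-r*dt) * [p*1.265249 + (1-p)*3.562699] = 2.540657

Answer: Price = V(0,0) = 2.5407


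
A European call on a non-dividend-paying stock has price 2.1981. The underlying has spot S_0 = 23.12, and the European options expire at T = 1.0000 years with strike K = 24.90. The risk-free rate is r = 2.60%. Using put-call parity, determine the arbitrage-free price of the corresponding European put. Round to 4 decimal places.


Put-call parity: C - P = S_0 * exp(-qT) - K * exp(-rT).
S_0 * exp(-qT) = 23.1200 * 1.00000000 = 23.12000000
K * exp(-rT) = 24.9000 * 0.97433509 = 24.26094373
P = C - S*exp(-qT) + K*exp(-rT)
P = 2.1981 - 23.12000000 + 24.26094373 = 3.3390

Answer: Put price = 3.3390


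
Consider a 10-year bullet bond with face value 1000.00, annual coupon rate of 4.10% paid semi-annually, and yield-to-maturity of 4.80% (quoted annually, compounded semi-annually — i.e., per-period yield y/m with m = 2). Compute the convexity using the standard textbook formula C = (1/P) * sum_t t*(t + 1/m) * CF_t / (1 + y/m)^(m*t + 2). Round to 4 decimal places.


Answer: Convexity = 77.0960

Derivation:
Coupon per period c = face * coupon_rate / m = 20.500000
Periods per year m = 2; per-period yield y/m = 0.024000
Number of cashflows N = 20
Cashflows (t years, CF_t, discount factor 1/(1+y/m)^(m*t), PV):
  t = 0.5000: CF_t = 20.500000, DF = 0.976562, PV = 20.019531
  t = 1.0000: CF_t = 20.500000, DF = 0.953674, PV = 19.550323
  t = 1.5000: CF_t = 20.500000, DF = 0.931323, PV = 19.092113
  t = 2.0000: CF_t = 20.500000, DF = 0.909495, PV = 18.644641
  t = 2.5000: CF_t = 20.500000, DF = 0.888178, PV = 18.207658
  t = 3.0000: CF_t = 20.500000, DF = 0.867362, PV = 17.780916
  t = 3.5000: CF_t = 20.500000, DF = 0.847033, PV = 17.364175
  t = 4.0000: CF_t = 20.500000, DF = 0.827181, PV = 16.957203
  t = 4.5000: CF_t = 20.500000, DF = 0.807794, PV = 16.559768
  t = 5.0000: CF_t = 20.500000, DF = 0.788861, PV = 16.171649
  t = 5.5000: CF_t = 20.500000, DF = 0.770372, PV = 15.792626
  t = 6.0000: CF_t = 20.500000, DF = 0.752316, PV = 15.422486
  t = 6.5000: CF_t = 20.500000, DF = 0.734684, PV = 15.061021
  t = 7.0000: CF_t = 20.500000, DF = 0.717465, PV = 14.708029
  t = 7.5000: CF_t = 20.500000, DF = 0.700649, PV = 14.363309
  t = 8.0000: CF_t = 20.500000, DF = 0.684228, PV = 14.026669
  t = 8.5000: CF_t = 20.500000, DF = 0.668191, PV = 13.697919
  t = 9.0000: CF_t = 20.500000, DF = 0.652530, PV = 13.376874
  t = 9.5000: CF_t = 20.500000, DF = 0.637237, PV = 13.063354
  t = 10.0000: CF_t = 1020.500000, DF = 0.622302, PV = 635.058709
Price P = sum_t PV_t = 944.918973
Convexity numerator sum_t t*(t + 1/m) * CF_t / (1+y/m)^(m*t + 2):
  t = 0.5000: term = 9.546056
  t = 1.0000: term = 27.966962
  t = 1.5000: term = 54.622973
  t = 2.0000: term = 88.904578
  t = 2.5000: term = 130.231316
  t = 3.0000: term = 178.050627
  t = 3.5000: term = 231.836754
  t = 4.0000: term = 291.089674
  t = 4.5000: term = 355.334075
  t = 5.0000: term = 424.118362
  t = 5.5000: term = 497.013705
  t = 6.0000: term = 573.613119
  t = 6.5000: term = 653.530571
  t = 7.0000: term = 736.400133
  t = 7.5000: term = 821.875148
  t = 8.0000: term = 909.627443
  t = 8.5000: term = 999.346556
  t = 9.0000: term = 1090.739003
  t = 9.5000: term = 1183.527564
  t = 10.0000: term = 63592.113930
Convexity = (1/P) * sum = 72849.488548 / 944.918973 = 77.096016


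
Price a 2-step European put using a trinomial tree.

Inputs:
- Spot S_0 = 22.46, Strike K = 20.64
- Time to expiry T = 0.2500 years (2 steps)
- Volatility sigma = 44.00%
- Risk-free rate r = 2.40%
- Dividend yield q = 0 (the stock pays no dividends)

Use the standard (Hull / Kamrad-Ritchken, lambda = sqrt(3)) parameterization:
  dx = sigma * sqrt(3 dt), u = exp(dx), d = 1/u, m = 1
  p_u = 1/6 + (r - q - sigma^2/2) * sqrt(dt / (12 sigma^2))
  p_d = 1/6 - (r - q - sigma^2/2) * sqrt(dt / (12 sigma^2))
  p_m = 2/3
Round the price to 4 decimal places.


Answer: Price = V(0,0) = 1.1002

Derivation:
dt = T/N = 0.125000; dx = sigma*sqrt(3*dt) = 0.269444
u = exp(dx) = 1.309236; d = 1/u = 0.763804
p_u = 0.149780, p_m = 0.666667, p_d = 0.183553
Discount per step: exp(-r*dt) = 0.997004
Stock lattice S(k, j) with j the centered position index:
  k=0: S(0,+0) = 22.4600
  k=1: S(1,-1) = 17.1550; S(1,+0) = 22.4600; S(1,+1) = 29.4054
  k=2: S(2,-2) = 13.1031; S(2,-1) = 17.1550; S(2,+0) = 22.4600; S(2,+1) = 29.4054; S(2,+2) = 38.4987
Terminal payoffs V(N, j) = max(K - S_T, 0):
  V(2,-2) = 7.536908; V(2,-1) = 3.484959; V(2,+0) = 0.000000; V(2,+1) = 0.000000; V(2,+2) = 0.000000
Backward induction: V(k, j) = exp(-r*dt) * [p_u * V(k+1, j+1) + p_m * V(k+1, j) + p_d * V(k+1, j-1)]
  V(1,-1) = exp(-r*dt) * [p_u*0.000000 + p_m*3.484959 + p_d*7.536908] = 3.695627
  V(1,+0) = exp(-r*dt) * [p_u*0.000000 + p_m*0.000000 + p_d*3.484959] = 0.637760
  V(1,+1) = exp(-r*dt) * [p_u*0.000000 + p_m*0.000000 + p_d*0.000000] = 0.000000
  V(0,+0) = exp(-r*dt) * [p_u*0.000000 + p_m*0.637760 + p_d*3.695627] = 1.100212


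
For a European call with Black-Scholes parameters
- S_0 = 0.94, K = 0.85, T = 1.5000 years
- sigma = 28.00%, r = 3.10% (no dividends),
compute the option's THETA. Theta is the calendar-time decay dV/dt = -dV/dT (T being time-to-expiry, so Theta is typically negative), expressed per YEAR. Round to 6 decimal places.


d1 = 0.6005435167; d2 = 0.2576149527
phi(d1) = 0.3331159035; exp(-qT) = 1.0000000000; exp(-rT) = 0.9545645606
Theta = -S*exp(-qT)*phi(d1)*sigma/(2*sqrt(T)) - r*K*exp(-rT)*N(d2) + q*S*exp(-qT)*N(d1)
N(d1) = 0.7259279658; N(d2) = 0.6016479557; sqrt(T) = 1.2247448714
Term 1 = -0.9400 * 1.0000000000 * 0.3331159035 * 0.2800 / (2 * 1.2247448714) = -0.0357936203
Term 2 = -0.0310 * 0.8500 * 0.9545645606 * 0.6016479557 = -0.0151331164
Term 3 = 0 (no dividend yield, q = 0)
Theta = -0.0357936203 + (-0.0151331164) + (0.0000000000) = -0.050927

Answer: Theta = -0.050927


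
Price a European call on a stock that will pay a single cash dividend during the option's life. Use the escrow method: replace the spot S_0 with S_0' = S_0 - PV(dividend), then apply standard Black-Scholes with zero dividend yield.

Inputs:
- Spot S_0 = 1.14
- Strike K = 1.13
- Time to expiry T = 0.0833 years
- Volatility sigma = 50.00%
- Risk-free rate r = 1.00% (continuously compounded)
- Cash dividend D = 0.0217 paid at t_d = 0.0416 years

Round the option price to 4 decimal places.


PV(D) = D * exp(-r * t_d) = 0.0217 * 0.99958409 = 0.02169097
S_0' = S_0 - PV(D) = 1.1400 - 0.02169097 = 1.11830903
d1 = (ln(S_0'/K) + (r + sigma^2/2)*T) / (sigma*sqrt(T)) = 0.00585975
d2 = d1 - sigma*sqrt(T) = -0.13844895
exp(-rT) = 0.99916735
N(d1) = 0.50233769; N(d2) = 0.44494281
C = S_0' * N(d1) - K * exp(-rT) * N(d2) = 1.11830903 * 0.50233769 - 1.1300 * 0.99916735 * 0.44494281 = 0.0594

Answer: Price = 0.0594


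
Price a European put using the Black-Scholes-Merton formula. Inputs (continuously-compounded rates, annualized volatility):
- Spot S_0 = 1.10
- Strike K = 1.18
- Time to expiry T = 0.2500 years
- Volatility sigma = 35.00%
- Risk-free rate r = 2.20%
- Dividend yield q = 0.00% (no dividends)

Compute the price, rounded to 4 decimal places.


Answer: Price = 0.1214

Derivation:
d1 = (ln(S/K) + (r - q + 0.5*sigma^2) * T) / (sigma * sqrt(T)) = -0.28223862
d2 = d1 - sigma * sqrt(T) = -0.45723862
exp(-rT) = 0.99451510; exp(-qT) = 1.00000000
P = K * exp(-rT) * N(-d2) - S_0 * exp(-qT) * N(-d1)
N(-d1) = 0.61111973; N(-d2) = 0.67625023
P = 1.1800 * 0.99451510 * 0.67625023 - 1.1000 * 1.00000000 * 0.61111973 = 0.1214


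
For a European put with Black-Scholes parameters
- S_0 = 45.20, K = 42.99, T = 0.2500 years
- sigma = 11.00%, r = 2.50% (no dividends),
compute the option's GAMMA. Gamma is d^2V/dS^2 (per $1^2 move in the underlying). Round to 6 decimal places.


d1 = 1.0525828424; d2 = 0.9975828424
phi(d1) = 0.2292587838; exp(-qT) = 1.0000000000; exp(-rT) = 0.9937694906
Gamma = exp(-qT) * phi(d1) / (S * sigma * sqrt(T)) = 1.0000000000 * 0.2292587838 / (45.2000 * 0.1100 * 0.5000000000) = 0.092220

Answer: Gamma = 0.092220


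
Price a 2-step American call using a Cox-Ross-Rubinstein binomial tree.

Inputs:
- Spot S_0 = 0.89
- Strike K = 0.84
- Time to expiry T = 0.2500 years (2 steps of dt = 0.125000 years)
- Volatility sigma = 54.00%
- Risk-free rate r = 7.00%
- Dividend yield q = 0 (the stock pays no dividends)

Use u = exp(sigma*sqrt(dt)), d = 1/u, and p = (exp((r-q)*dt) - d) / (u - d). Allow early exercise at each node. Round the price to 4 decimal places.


dt = T/N = 0.125000
u = exp(sigma*sqrt(dt)) = 1.210361; d = 1/u = 0.826200
p = (exp((r-q)*dt) - d) / (u - d) = 0.475292
Discount per step: exp(-r*dt) = 0.991288
Stock lattice S(k, i) with i counting down-moves:
  k=0: S(0,0) = 0.8900
  k=1: S(1,0) = 1.0772; S(1,1) = 0.7353
  k=2: S(2,0) = 1.3038; S(2,1) = 0.8900; S(2,2) = 0.6075
Terminal payoffs V(N, i) = max(S_T - K, 0):
  V(2,0) = 0.463827; V(2,1) = 0.050000; V(2,2) = 0.000000
Backward induction: V(k, i) = exp(-r*dt) * [p * V(k+1, i) + (1-p) * V(k+1, i+1)]; then take max(V_cont, immediate exercise) for American.
  V(1,0) = exp(-r*dt) * [p*0.463827 + (1-p)*0.050000] = 0.244539; exercise = 0.237221; V(1,0) = max -> 0.244539
  V(1,1) = exp(-r*dt) * [p*0.050000 + (1-p)*0.000000] = 0.023558; exercise = 0.000000; V(1,1) = max -> 0.023558
  V(0,0) = exp(-r*dt) * [p*0.244539 + (1-p)*0.023558] = 0.127468; exercise = 0.050000; V(0,0) = max -> 0.127468

Answer: Price = V(0,0) = 0.1275


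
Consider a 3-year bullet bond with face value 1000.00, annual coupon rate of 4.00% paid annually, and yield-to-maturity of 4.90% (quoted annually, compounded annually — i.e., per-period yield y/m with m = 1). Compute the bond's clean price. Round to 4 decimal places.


Coupon per period c = face * coupon_rate / m = 40.000000
Periods per year m = 1; per-period yield y/m = 0.049000
Number of cashflows N = 3
Cashflows (t years, CF_t, discount factor 1/(1+y/m)^(m*t), PV):
  t = 1.0000: CF_t = 40.000000, DF = 0.953289, PV = 38.131554
  t = 2.0000: CF_t = 40.000000, DF = 0.908760, PV = 36.350385
  t = 3.0000: CF_t = 1040.000000, DF = 0.866310, PV = 900.962831
Price P = sum_t PV_t = 975.444770

Answer: Price = 975.4448


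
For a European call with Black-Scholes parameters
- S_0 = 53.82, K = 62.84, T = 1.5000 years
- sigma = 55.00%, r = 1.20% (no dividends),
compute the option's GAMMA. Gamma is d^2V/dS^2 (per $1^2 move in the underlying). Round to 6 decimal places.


d1 = 0.1335021373; d2 = -0.5401075419
phi(d1) = 0.3954029357; exp(-qT) = 1.0000000000; exp(-rT) = 0.9821610324
Gamma = exp(-qT) * phi(d1) / (S * sigma * sqrt(T)) = 1.0000000000 * 0.3954029357 / (53.8200 * 0.5500 * 1.2247448714) = 0.010907

Answer: Gamma = 0.010907


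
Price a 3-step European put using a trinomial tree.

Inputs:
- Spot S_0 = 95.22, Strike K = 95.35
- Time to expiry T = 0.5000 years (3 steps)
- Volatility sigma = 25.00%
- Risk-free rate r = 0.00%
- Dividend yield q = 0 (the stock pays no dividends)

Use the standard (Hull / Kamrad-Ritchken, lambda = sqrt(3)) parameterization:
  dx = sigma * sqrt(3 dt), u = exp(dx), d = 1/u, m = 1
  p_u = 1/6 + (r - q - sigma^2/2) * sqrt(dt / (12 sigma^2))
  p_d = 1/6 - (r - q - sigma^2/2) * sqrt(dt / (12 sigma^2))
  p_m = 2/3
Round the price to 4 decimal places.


dt = T/N = 0.166667; dx = sigma*sqrt(3*dt) = 0.176777
u = exp(dx) = 1.193365; d = 1/u = 0.837967
p_u = 0.151935, p_m = 0.666667, p_d = 0.181398
Discount per step: exp(-r*dt) = 1.000000
Stock lattice S(k, j) with j the centered position index:
  k=0: S(0,+0) = 95.2200
  k=1: S(1,-1) = 79.7912; S(1,+0) = 95.2200; S(1,+1) = 113.6322
  k=2: S(2,-2) = 66.8624; S(2,-1) = 79.7912; S(2,+0) = 95.2200; S(2,+1) = 113.6322; S(2,+2) = 135.6046
  k=3: S(3,-3) = 56.0285; S(3,-2) = 66.8624; S(3,-1) = 79.7912; S(3,+0) = 95.2200; S(3,+1) = 113.6322; S(3,+2) = 135.6046; S(3,+3) = 161.8257
Terminal payoffs V(N, j) = max(K - S_T, 0):
  V(3,-3) = 39.321532; V(3,-2) = 28.487611; V(3,-1) = 15.558793; V(3,+0) = 0.130000; V(3,+1) = 0.000000; V(3,+2) = 0.000000; V(3,+3) = 0.000000
Backward induction: V(k, j) = exp(-r*dt) * [p_u * V(k+1, j+1) + p_m * V(k+1, j) + p_d * V(k+1, j-1)]
  V(2,-2) = exp(-r*dt) * [p_u*15.558793 + p_m*28.487611 + p_d*39.321532] = 28.488520
  V(2,-1) = exp(-r*dt) * [p_u*0.130000 + p_m*15.558793 + p_d*28.487611] = 15.559878
  V(2,+0) = exp(-r*dt) * [p_u*0.000000 + p_m*0.130000 + p_d*15.558793] = 2.909002
  V(2,+1) = exp(-r*dt) * [p_u*0.000000 + p_m*0.000000 + p_d*0.130000] = 0.023582
  V(2,+2) = exp(-r*dt) * [p_u*0.000000 + p_m*0.000000 + p_d*0.000000] = 0.000000
  V(1,-1) = exp(-r*dt) * [p_u*2.909002 + p_m*15.559878 + p_d*28.488520] = 15.982994
  V(1,+0) = exp(-r*dt) * [p_u*0.023582 + p_m*2.909002 + p_d*15.559878] = 4.765449
  V(1,+1) = exp(-r*dt) * [p_u*0.000000 + p_m*0.023582 + p_d*2.909002] = 0.543408
  V(0,+0) = exp(-r*dt) * [p_u*0.543408 + p_m*4.765449 + p_d*15.982994] = 6.158813

Answer: Price = V(0,0) = 6.1588


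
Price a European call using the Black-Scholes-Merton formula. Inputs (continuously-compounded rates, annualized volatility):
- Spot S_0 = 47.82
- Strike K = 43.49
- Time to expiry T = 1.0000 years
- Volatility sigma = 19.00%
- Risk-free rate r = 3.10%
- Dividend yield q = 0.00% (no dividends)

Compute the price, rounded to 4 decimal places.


Answer: Price = 6.9521

Derivation:
d1 = (ln(S/K) + (r - q + 0.5*sigma^2) * T) / (sigma * sqrt(T)) = 0.75769966
d2 = d1 - sigma * sqrt(T) = 0.56769966
exp(-rT) = 0.96947557; exp(-qT) = 1.00000000
C = S_0 * exp(-qT) * N(d1) - K * exp(-rT) * N(d2)
N(d1) = 0.77568460; N(d2) = 0.71488054
C = 47.8200 * 1.00000000 * 0.77568460 - 43.4900 * 0.96947557 * 0.71488054 = 6.9521


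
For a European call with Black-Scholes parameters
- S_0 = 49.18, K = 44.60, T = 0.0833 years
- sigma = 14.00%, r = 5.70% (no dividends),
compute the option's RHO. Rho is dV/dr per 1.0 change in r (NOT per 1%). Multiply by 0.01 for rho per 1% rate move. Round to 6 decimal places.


d1 = 2.5569594899; d2 = 2.5165530548
phi(d1) = 0.0151772232; exp(-qT) = 1.0000000000; exp(-rT) = 0.9952631544
N(d2) = 0.9940745472
Rho = K*T*exp(-rT)*N(d2) = 44.6000 * 0.0833 * 0.9952631544 * 0.9940745472 = 3.675672

Answer: Rho = 3.675672


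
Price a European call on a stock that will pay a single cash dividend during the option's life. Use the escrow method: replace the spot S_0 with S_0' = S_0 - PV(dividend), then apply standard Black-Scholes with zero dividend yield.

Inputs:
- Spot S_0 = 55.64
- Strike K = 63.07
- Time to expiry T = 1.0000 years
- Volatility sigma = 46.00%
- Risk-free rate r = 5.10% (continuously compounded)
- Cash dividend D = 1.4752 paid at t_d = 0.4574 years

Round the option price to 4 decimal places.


PV(D) = D * exp(-r * t_d) = 1.4752 * 0.97694258 = 1.44118569
S_0' = S_0 - PV(D) = 55.6400 - 1.44118569 = 54.19881431
d1 = (ln(S_0'/K) + (r + sigma^2/2)*T) / (sigma*sqrt(T)) = 0.01133437
d2 = d1 - sigma*sqrt(T) = -0.44866563
exp(-rT) = 0.95027867
N(d1) = 0.50452166; N(d2) = 0.32683644
C = S_0' * N(d1) - K * exp(-rT) * N(d2) = 54.19881431 * 0.50452166 - 63.0700 * 0.95027867 * 0.32683644 = 7.7558

Answer: Price = 7.7558


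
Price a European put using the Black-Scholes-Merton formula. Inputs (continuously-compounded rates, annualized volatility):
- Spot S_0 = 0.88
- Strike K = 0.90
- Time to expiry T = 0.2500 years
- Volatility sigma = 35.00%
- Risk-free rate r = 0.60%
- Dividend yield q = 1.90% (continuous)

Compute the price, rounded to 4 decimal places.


Answer: Price = 0.0739

Derivation:
d1 = (ln(S/K) + (r - q + 0.5*sigma^2) * T) / (sigma * sqrt(T)) = -0.05948775
d2 = d1 - sigma * sqrt(T) = -0.23448775
exp(-rT) = 0.99850112; exp(-qT) = 0.99526126
P = K * exp(-rT) * N(-d2) - S_0 * exp(-qT) * N(-d1)
N(-d1) = 0.52371819; N(-d2) = 0.59269683
P = 0.9000 * 0.99850112 * 0.59269683 - 0.8800 * 0.99526126 * 0.52371819 = 0.0739


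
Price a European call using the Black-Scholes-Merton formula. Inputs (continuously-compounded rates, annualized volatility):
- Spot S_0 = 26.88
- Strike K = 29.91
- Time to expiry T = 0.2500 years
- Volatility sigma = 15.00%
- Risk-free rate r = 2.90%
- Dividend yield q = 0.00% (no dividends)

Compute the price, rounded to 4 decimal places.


d1 = (ln(S/K) + (r - q + 0.5*sigma^2) * T) / (sigma * sqrt(T)) = -1.28997143
d2 = d1 - sigma * sqrt(T) = -1.36497143
exp(-rT) = 0.99277622; exp(-qT) = 1.00000000
C = S_0 * exp(-qT) * N(d1) - K * exp(-rT) * N(d2)
N(d1) = 0.09853029; N(d2) = 0.08613102
C = 26.8800 * 1.00000000 * 0.09853029 - 29.9100 * 0.99277622 * 0.08613102 = 0.0909

Answer: Price = 0.0909


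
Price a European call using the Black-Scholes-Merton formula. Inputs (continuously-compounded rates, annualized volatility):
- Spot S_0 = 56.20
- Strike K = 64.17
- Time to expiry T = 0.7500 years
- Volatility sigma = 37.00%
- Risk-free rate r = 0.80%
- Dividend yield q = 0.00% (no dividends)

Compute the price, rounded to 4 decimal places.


Answer: Price = 4.4259

Derivation:
d1 = (ln(S/K) + (r - q + 0.5*sigma^2) * T) / (sigma * sqrt(T)) = -0.23493960
d2 = d1 - sigma * sqrt(T) = -0.55536900
exp(-rT) = 0.99401796; exp(-qT) = 1.00000000
C = S_0 * exp(-qT) * N(d1) - K * exp(-rT) * N(d2)
N(d1) = 0.40712781; N(d2) = 0.28932115
C = 56.2000 * 1.00000000 * 0.40712781 - 64.1700 * 0.99401796 * 0.28932115 = 4.4259


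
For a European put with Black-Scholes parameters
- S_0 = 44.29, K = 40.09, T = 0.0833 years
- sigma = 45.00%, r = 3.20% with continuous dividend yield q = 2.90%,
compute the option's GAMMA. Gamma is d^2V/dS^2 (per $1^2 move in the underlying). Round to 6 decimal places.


Answer: Gamma = 0.048864

Derivation:
d1 = 0.8339838956; d2 = 0.7041060684
phi(d1) = 0.2817590229; exp(-qT) = 0.9975872155; exp(-rT) = 0.9973379496
Gamma = exp(-qT) * phi(d1) / (S * sigma * sqrt(T)) = 0.9975872155 * 0.2817590229 / (44.2900 * 0.4500 * 0.2886173938) = 0.048864


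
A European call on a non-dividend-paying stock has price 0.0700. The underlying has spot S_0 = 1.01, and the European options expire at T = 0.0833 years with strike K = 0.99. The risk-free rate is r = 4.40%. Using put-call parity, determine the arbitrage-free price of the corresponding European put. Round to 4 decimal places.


Put-call parity: C - P = S_0 * exp(-qT) - K * exp(-rT).
S_0 * exp(-qT) = 1.0100 * 1.00000000 = 1.01000000
K * exp(-rT) = 0.9900 * 0.99634151 = 0.98637809
P = C - S*exp(-qT) + K*exp(-rT)
P = 0.0700 - 1.01000000 + 0.98637809 = 0.0464

Answer: Put price = 0.0464


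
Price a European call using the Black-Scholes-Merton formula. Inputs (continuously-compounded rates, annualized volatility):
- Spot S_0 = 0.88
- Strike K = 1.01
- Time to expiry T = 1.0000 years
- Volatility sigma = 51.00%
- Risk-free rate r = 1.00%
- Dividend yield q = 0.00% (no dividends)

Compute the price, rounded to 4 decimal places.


d1 = (ln(S/K) + (r - q + 0.5*sigma^2) * T) / (sigma * sqrt(T)) = 0.00444372
d2 = d1 - sigma * sqrt(T) = -0.50555628
exp(-rT) = 0.99004983; exp(-qT) = 1.00000000
C = S_0 * exp(-qT) * N(d1) - K * exp(-rT) * N(d2)
N(d1) = 0.50177278; N(d2) = 0.30658409
C = 0.8800 * 1.00000000 * 0.50177278 - 1.0100 * 0.99004983 * 0.30658409 = 0.1350

Answer: Price = 0.1350


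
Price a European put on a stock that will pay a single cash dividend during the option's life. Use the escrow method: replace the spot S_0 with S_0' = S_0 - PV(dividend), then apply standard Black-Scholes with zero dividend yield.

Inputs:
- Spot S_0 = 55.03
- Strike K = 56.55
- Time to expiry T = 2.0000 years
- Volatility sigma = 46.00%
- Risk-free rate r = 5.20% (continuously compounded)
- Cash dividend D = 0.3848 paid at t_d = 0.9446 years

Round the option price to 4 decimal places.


Answer: Price = 11.6944

Derivation:
PV(D) = D * exp(-r * t_d) = 0.3848 * 0.95206764 = 0.36635563
S_0' = S_0 - PV(D) = 55.0300 - 0.36635563 = 54.66364437
d1 = (ln(S_0'/K) + (r + sigma^2/2)*T) / (sigma*sqrt(T)) = 0.43298554
d2 = d1 - sigma*sqrt(T) = -0.21755270
exp(-rT) = 0.90122530
N(-d1) = 0.33251264; N(-d2) = 0.58611118
P = K * exp(-rT) * N(-d2) - S_0' * N(-d1) = 56.5500 * 0.90122530 * 0.58611118 - 54.66364437 * 0.33251264 = 11.6944


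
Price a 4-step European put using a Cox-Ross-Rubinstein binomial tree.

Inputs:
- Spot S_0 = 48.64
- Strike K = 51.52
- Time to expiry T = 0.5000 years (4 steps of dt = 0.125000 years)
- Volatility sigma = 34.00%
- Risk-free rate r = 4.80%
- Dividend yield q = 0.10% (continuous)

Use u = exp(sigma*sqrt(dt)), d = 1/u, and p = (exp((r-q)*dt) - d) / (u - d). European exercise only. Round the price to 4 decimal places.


Answer: Price = V(0,0) = 5.7341

Derivation:
dt = T/N = 0.125000
u = exp(sigma*sqrt(dt)) = 1.127732; d = 1/u = 0.886736
p = (exp((r-q)*dt) - d) / (u - d) = 0.494434
Discount per step: exp(-r*dt) = 0.994018
Stock lattice S(k, i) with i counting down-moves:
  k=0: S(0,0) = 48.6400
  k=1: S(1,0) = 54.8529; S(1,1) = 43.1308
  k=2: S(2,0) = 61.8593; S(2,1) = 48.6400; S(2,2) = 38.2457
  k=3: S(3,0) = 69.7607; S(3,1) = 54.8529; S(3,2) = 43.1308; S(3,3) = 33.9138
  k=4: S(4,0) = 78.6713; S(4,1) = 61.8593; S(4,2) = 48.6400; S(4,3) = 38.2457; S(4,4) = 30.0726
Terminal payoffs V(N, i) = max(K - S_T, 0):
  V(4,0) = 0.000000; V(4,1) = 0.000000; V(4,2) = 2.880000; V(4,3) = 13.274346; V(4,4) = 21.447425
Backward induction: V(k, i) = exp(-r*dt) * [p * V(k+1, i) + (1-p) * V(k+1, i+1)].
  V(3,0) = exp(-r*dt) * [p*0.000000 + (1-p)*0.000000] = 0.000000
  V(3,1) = exp(-r*dt) * [p*0.000000 + (1-p)*2.880000] = 1.447320
  V(3,2) = exp(-r*dt) * [p*2.880000 + (1-p)*13.274346] = 8.086365
  V(3,3) = exp(-r*dt) * [p*13.274346 + (1-p)*21.447425] = 17.302252
  V(2,0) = exp(-r*dt) * [p*0.000000 + (1-p)*1.447320] = 0.727339
  V(2,1) = exp(-r*dt) * [p*1.447320 + (1-p)*8.086365] = 4.775060
  V(2,2) = exp(-r*dt) * [p*8.086365 + (1-p)*17.302252] = 12.669361
  V(1,0) = exp(-r*dt) * [p*0.727339 + (1-p)*4.775060] = 2.757137
  V(1,1) = exp(-r*dt) * [p*4.775060 + (1-p)*12.669361] = 8.713712
  V(0,0) = exp(-r*dt) * [p*2.757137 + (1-p)*8.713712] = 5.734072


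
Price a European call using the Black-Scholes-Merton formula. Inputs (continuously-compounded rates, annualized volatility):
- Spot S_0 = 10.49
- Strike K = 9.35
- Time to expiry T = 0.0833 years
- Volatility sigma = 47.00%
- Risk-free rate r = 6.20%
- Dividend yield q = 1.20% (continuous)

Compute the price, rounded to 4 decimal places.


d1 = (ln(S/K) + (r - q + 0.5*sigma^2) * T) / (sigma * sqrt(T)) = 0.94663766
d2 = d1 - sigma * sqrt(T) = 0.81098748
exp(-rT) = 0.99484871; exp(-qT) = 0.99900090
C = S_0 * exp(-qT) * N(d1) - K * exp(-rT) * N(d2)
N(d1) = 0.82808828; N(d2) = 0.79131357
C = 10.4900 * 0.99900090 * 0.82808828 - 9.3500 * 0.99484871 * 0.79131357 = 1.3173

Answer: Price = 1.3173


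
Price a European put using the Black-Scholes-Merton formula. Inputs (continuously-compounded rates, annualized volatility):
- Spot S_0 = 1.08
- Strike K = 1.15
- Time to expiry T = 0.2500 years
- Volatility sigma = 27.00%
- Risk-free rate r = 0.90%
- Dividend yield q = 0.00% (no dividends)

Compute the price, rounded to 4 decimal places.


d1 = (ln(S/K) + (r - q + 0.5*sigma^2) * T) / (sigma * sqrt(T)) = -0.38102519
d2 = d1 - sigma * sqrt(T) = -0.51602519
exp(-rT) = 0.99775253; exp(-qT) = 1.00000000
P = K * exp(-rT) * N(-d2) - S_0 * exp(-qT) * N(-d1)
N(-d1) = 0.64840772; N(-d2) = 0.69708159
P = 1.1500 * 0.99775253 * 0.69708159 - 1.0800 * 1.00000000 * 0.64840772 = 0.0996

Answer: Price = 0.0996


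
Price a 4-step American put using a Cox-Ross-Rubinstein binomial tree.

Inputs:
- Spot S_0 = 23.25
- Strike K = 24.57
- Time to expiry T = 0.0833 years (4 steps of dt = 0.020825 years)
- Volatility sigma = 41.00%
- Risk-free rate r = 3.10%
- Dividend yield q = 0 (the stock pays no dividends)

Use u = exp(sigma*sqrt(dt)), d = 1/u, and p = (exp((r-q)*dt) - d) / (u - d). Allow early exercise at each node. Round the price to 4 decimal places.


Answer: Price = V(0,0) = 1.9357

Derivation:
dt = T/N = 0.020825
u = exp(sigma*sqrt(dt)) = 1.060952; d = 1/u = 0.942550
p = (exp((r-q)*dt) - d) / (u - d) = 0.490667
Discount per step: exp(-r*dt) = 0.999355
Stock lattice S(k, i) with i counting down-moves:
  k=0: S(0,0) = 23.2500
  k=1: S(1,0) = 24.6671; S(1,1) = 21.9143
  k=2: S(2,0) = 26.1706; S(2,1) = 23.2500; S(2,2) = 20.6553
  k=3: S(3,0) = 27.7658; S(3,1) = 24.6671; S(3,2) = 21.9143; S(3,3) = 19.4686
  k=4: S(4,0) = 29.4582; S(4,1) = 26.1706; S(4,2) = 23.2500; S(4,3) = 20.6553; S(4,4) = 18.3502
Terminal payoffs V(N, i) = max(K - S_T, 0):
  V(4,0) = 0.000000; V(4,1) = 0.000000; V(4,2) = 1.320000; V(4,3) = 3.914699; V(4,4) = 6.219829
Backward induction: V(k, i) = exp(-r*dt) * [p * V(k+1, i) + (1-p) * V(k+1, i+1)]; then take max(V_cont, immediate exercise) for American.
  V(3,0) = exp(-r*dt) * [p*0.000000 + (1-p)*0.000000] = 0.000000; exercise = 0.000000; V(3,0) = max -> 0.000000
  V(3,1) = exp(-r*dt) * [p*0.000000 + (1-p)*1.320000] = 0.671886; exercise = 0.000000; V(3,1) = max -> 0.671886
  V(3,2) = exp(-r*dt) * [p*1.320000 + (1-p)*3.914699] = 2.639861; exercise = 2.655718; V(3,2) = max -> 2.655718
  V(3,3) = exp(-r*dt) * [p*3.914699 + (1-p)*6.219829] = 5.085494; exercise = 5.101351; V(3,3) = max -> 5.101351
  V(2,0) = exp(-r*dt) * [p*0.000000 + (1-p)*0.671886] = 0.341993; exercise = 0.000000; V(2,0) = max -> 0.341993
  V(2,1) = exp(-r*dt) * [p*0.671886 + (1-p)*2.655718] = 1.681232; exercise = 1.320000; V(2,1) = max -> 1.681232
  V(2,2) = exp(-r*dt) * [p*2.655718 + (1-p)*5.101351] = 3.898842; exercise = 3.914699; V(2,2) = max -> 3.914699
  V(1,0) = exp(-r*dt) * [p*0.341993 + (1-p)*1.681232] = 1.023451; exercise = 0.000000; V(1,0) = max -> 1.023451
  V(1,1) = exp(-r*dt) * [p*1.681232 + (1-p)*3.914699] = 2.816991; exercise = 2.655718; V(1,1) = max -> 2.816991
  V(0,0) = exp(-r*dt) * [p*1.023451 + (1-p)*2.816991] = 1.935710; exercise = 1.320000; V(0,0) = max -> 1.935710


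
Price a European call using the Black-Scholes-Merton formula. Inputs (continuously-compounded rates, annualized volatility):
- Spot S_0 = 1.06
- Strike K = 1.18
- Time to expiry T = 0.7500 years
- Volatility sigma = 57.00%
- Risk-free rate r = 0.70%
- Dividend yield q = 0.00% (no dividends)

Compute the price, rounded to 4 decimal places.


Answer: Price = 0.1654

Derivation:
d1 = (ln(S/K) + (r - q + 0.5*sigma^2) * T) / (sigma * sqrt(T)) = 0.04019567
d2 = d1 - sigma * sqrt(T) = -0.45343881
exp(-rT) = 0.99476376; exp(-qT) = 1.00000000
C = S_0 * exp(-qT) * N(d1) - K * exp(-rT) * N(d2)
N(d1) = 0.51603144; N(d2) = 0.32511640
C = 1.0600 * 1.00000000 * 0.51603144 - 1.1800 * 0.99476376 * 0.32511640 = 0.1654


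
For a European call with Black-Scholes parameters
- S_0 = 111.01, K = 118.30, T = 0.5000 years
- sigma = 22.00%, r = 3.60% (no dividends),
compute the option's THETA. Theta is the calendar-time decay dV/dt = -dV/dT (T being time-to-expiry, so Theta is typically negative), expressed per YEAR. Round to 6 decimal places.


d1 = -0.2153685498; d2 = -0.3709320416
phi(d1) = 0.3897965513; exp(-qT) = 1.0000000000; exp(-rT) = 0.9821610324
Theta = -S*exp(-qT)*phi(d1)*sigma/(2*sqrt(T)) - r*K*exp(-rT)*N(d2) + q*S*exp(-qT)*N(d1)
N(d1) = 0.4147399942; N(d2) = 0.3553440746; sqrt(T) = 0.7071067812
Term 1 = -111.0100 * 1.0000000000 * 0.3897965513 * 0.2200 / (2 * 0.7071067812) = -6.7314368836
Term 2 = -0.0360 * 118.3000 * 0.9821610324 * 0.3553440746 = -1.4863429334
Term 3 = 0 (no dividend yield, q = 0)
Theta = -6.7314368836 + (-1.4863429334) + (0.0000000000) = -8.217780

Answer: Theta = -8.217780


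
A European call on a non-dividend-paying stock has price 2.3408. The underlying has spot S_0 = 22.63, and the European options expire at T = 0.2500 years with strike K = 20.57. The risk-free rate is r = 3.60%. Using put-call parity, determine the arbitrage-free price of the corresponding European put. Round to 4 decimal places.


Answer: Put price = 0.0965

Derivation:
Put-call parity: C - P = S_0 * exp(-qT) - K * exp(-rT).
S_0 * exp(-qT) = 22.6300 * 1.00000000 = 22.63000000
K * exp(-rT) = 20.5700 * 0.99104038 = 20.38570059
P = C - S*exp(-qT) + K*exp(-rT)
P = 2.3408 - 22.63000000 + 20.38570059 = 0.0965


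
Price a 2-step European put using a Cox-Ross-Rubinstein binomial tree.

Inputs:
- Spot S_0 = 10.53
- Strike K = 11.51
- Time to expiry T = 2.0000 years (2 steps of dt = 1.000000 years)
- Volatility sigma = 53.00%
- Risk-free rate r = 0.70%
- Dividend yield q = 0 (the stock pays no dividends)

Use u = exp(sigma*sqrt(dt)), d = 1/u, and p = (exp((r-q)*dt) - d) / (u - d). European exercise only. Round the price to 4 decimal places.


Answer: Price = V(0,0) = 3.4644

Derivation:
dt = T/N = 1.000000
u = exp(sigma*sqrt(dt)) = 1.698932; d = 1/u = 0.588605
p = (exp((r-q)*dt) - d) / (u - d) = 0.376843
Discount per step: exp(-r*dt) = 0.993024
Stock lattice S(k, i) with i counting down-moves:
  k=0: S(0,0) = 10.5300
  k=1: S(1,0) = 17.8898; S(1,1) = 6.1980
  k=2: S(2,0) = 30.3935; S(2,1) = 10.5300; S(2,2) = 3.6482
Terminal payoffs V(N, i) = max(K - S_T, 0):
  V(2,0) = 0.000000; V(2,1) = 0.980000; V(2,2) = 7.861820
Backward induction: V(k, i) = exp(-r*dt) * [p * V(k+1, i) + (1-p) * V(k+1, i+1)].
  V(1,0) = exp(-r*dt) * [p*0.000000 + (1-p)*0.980000] = 0.606433
  V(1,1) = exp(-r*dt) * [p*0.980000 + (1-p)*7.861820] = 5.231701
  V(0,0) = exp(-r*dt) * [p*0.606433 + (1-p)*5.231701] = 3.464364
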